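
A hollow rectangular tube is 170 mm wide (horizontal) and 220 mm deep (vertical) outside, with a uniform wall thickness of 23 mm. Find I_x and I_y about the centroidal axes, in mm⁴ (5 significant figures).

Split into non-overlapping primitives; take the origin at the lower-left of the bounding box.
Outer rectangle: 170 × 220, A = 37 400 mm², y = 110 mm, Ī = 150 846 667 mm⁴.
Inner void (subtracted): 124 × 174, A = 21 576 mm², y = 110 mm, Ī = 54 436 248 mm⁴.
By symmetry the centroid is at mid-height, ȳ = 110 mm.
All pieces are centred on the centroidal x-axis, so I = ΣĪ (holes subtracted) = 96 410 419 mm⁴.
Repeating about the centroidal y-axis gives I_y = 62 425 619 mm⁴.

I_x ≈ 9.6410 × 10⁷ mm⁴, I_y ≈ 6.2426 × 10⁷ mm⁴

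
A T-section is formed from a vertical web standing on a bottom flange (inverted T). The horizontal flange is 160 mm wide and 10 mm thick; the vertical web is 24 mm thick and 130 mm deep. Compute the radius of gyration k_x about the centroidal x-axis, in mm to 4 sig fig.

Split into non-overlapping primitives; take the origin at the lower-left of the bounding box.
Flange: 160 × 10, A = 1 600 mm², y = 5 mm, Ī = 13333.3 mm⁴.
Web: 24 × 130, A = 3 120 mm², y = 75 mm, Ī = 4 394 000 mm⁴.
Centroid: ȳ = ΣA·y / ΣA = 51.2712 mm.
Transfer each piece to the centroidal x-axis using Ī + A·d² with d = y − 51.2712:
  flange: d = -46.2712 mm → contributes +3 438 970 mm⁴
  web: d = 23.7288 mm → contributes +6 150 737 mm⁴
Total I = 9 589 706 mm⁴.
Radius of gyration: k = √(I/A) = √(9 589 706 / 4 720) = 45.0746 mm.

k_x ≈ 45.07 mm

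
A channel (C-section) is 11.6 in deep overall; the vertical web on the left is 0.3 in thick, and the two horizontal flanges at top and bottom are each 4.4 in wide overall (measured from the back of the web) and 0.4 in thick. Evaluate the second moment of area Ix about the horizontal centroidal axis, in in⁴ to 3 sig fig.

Split into non-overlapping primitives; take the origin at the lower-left of the bounding box.
Web: 0.3 × 11.6, A = 3.48 in², y = 5.8 in, Ī = 39.022 in⁴.
Top flange (beyond web): 4.1 × 0.4, A = 1.64 in², y = 11.4 in, Ī = 0.021867 in⁴.
Bottom flange (beyond web): 4.1 × 0.4, A = 1.64 in², y = 0.2 in, Ī = 0.021867 in⁴.
By symmetry the centroid is at mid-height, ȳ = 5.8 in.
Transfer each piece to the horizontal centroidal axis using Ī + A·d² with d = y − 5.8:
  web: d = 0 in → contributes +39.022 in⁴
  top flange (beyond web): d = 5.6 in → contributes +51.452 in⁴
  bottom flange (beyond web): d = -5.6 in → contributes +51.452 in⁴
Total I = 141.93 in⁴.

Ix ≈ 142 in⁴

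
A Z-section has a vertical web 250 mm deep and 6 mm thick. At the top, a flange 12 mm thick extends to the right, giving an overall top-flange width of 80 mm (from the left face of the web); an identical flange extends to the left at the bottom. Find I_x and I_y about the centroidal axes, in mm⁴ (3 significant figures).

Treat the section as a set of non-overlapping primitives; coordinates are from the bounding-box lower-left.
Web: 6 × 250, A = 1 500 mm², y = 125 mm, Ī = 7 812 500 mm⁴.
Top flange (beyond web): 74 × 12, A = 888 mm², y = 244 mm, Ī = 10 656 mm⁴.
Bottom flange (beyond web): 74 × 12, A = 888 mm², y = 6 mm, Ī = 10 656 mm⁴.
Centroid: ȳ = ΣA·y / ΣA = 125 mm.
Transfer each piece to the centroidal x-axis using Ī + A·d² with d = y − 125:
  web: d = 0 mm → contributes +7 812 500 mm⁴
  top flange (beyond web): d = 119 mm → contributes +12 585 624 mm⁴
  bottom flange (beyond web): d = -119 mm → contributes +12 585 624 mm⁴
Total I = 32 983 748 mm⁴.
For the y-axis: x̄ = 77 mm.
Repeating about the centroidal y-axis gives I_y = 3 656 548 mm⁴.

I_x ≈ 3.30 × 10⁷ mm⁴, I_y ≈ 3.66 × 10⁶ mm⁴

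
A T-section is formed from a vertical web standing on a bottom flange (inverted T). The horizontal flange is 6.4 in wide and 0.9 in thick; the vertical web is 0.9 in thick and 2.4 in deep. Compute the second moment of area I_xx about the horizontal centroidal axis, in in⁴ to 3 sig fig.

Decompose the section into non-overlapping parts with the origin at the bottom-left of its bounding rectangle.
Flange: 6.4 × 0.9, A = 5.76 in², y = 0.45 in, Ī = 0.3888 in⁴.
Web: 0.9 × 2.4, A = 2.16 in², y = 2.1 in, Ī = 1.0368 in⁴.
Centroid: ȳ = ΣA·y / ΣA = 0.9 in.
Transfer each piece to the horizontal centroidal axis using Ī + A·d² with d = y − 0.9:
  flange: d = -0.45 in → contributes +1.5552 in⁴
  web: d = 1.2 in → contributes +4.1472 in⁴
Total I = 5.7024 in⁴.

I_xx ≈ 5.70 in⁴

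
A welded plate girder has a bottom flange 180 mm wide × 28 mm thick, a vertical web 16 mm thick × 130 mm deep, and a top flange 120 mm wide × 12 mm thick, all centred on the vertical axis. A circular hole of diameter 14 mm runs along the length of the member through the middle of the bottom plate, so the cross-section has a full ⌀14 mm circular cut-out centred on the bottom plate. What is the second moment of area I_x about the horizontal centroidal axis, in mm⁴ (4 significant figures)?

I_x ≈ 3.145 × 10⁷ mm⁴

Split into non-overlapping primitives; take the origin at the lower-left of the bounding box.
Bottom plate: 180 × 28, A = 5 040 mm², y = 14 mm, Ī = 329 280 mm⁴.
Web plate: 16 × 130, A = 2 080 mm², y = 93 mm, Ī = 2 929 333 mm⁴.
Top plate: 120 × 12, A = 1 440 mm², y = 164 mm, Ī = 17 280 mm⁴.
Hole (subtracted): ⌀14, A = 153.938 mm², y = 14 mm, Ī = 1885.74 mm⁴.
Centroid: ȳ = ΣA·y / ΣA = 59.2435 mm.
Transfer each piece to the horizontal centroidal axis using Ī + A·d² with d = y − 59.2435:
  bottom plate: d = -45.2435 mm → contributes +10 646 049 mm⁴
  web plate: d = 33.7565 mm → contributes +5 299 490 mm⁴
  top plate: d = 104.756 mm → contributes +15 819 719 mm⁴
  hole: d = -45.2435 mm → contributes −316 994 mm⁴
Total I = 31 448 264 mm⁴.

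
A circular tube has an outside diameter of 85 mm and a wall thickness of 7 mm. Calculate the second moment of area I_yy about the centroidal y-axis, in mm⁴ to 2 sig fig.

Treat the section as a set of non-overlapping primitives; coordinates are from the bounding-box lower-left.
Outer circle: ⌀85, A = 5 675 mm², x = 42.5 mm, Ī = 2 562 392 mm⁴.
Bore (subtracted): ⌀71, A = 3 959 mm², x = 42.5 mm, Ī = 1 247 393 mm⁴.
By symmetry the centroid is at mid-width, x̄ = 42.5 mm.
All pieces are centred on the centroidal y-axis, so I = ΣĪ (holes subtracted) = 1 314 999 mm⁴.

I_yy ≈ 1.3 × 10⁶ mm⁴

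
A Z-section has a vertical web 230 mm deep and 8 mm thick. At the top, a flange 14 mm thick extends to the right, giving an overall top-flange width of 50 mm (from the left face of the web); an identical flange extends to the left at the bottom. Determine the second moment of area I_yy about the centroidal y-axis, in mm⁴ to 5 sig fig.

Decompose the section into non-overlapping parts with the origin at the bottom-left of its bounding rectangle.
Web: 8 × 230, A = 1 840 mm², x = 46 mm, Ī = 9813.333 mm⁴.
Top flange (beyond web): 42 × 14, A = 588 mm², x = 71 mm, Ī = 86 436 mm⁴.
Bottom flange (beyond web): 42 × 14, A = 588 mm², x = 21 mm, Ī = 86 436 mm⁴.
Centroid: x̄ = ΣA·x / ΣA = 46 mm.
Transfer each piece to the centroidal y-axis using Ī + A·d² with d = x − 46:
  web: d = 0 mm → contributes +9813.333 mm⁴
  top flange (beyond web): d = 25 mm → contributes +453 936 mm⁴
  bottom flange (beyond web): d = -25 mm → contributes +453 936 mm⁴
Total I = 917685.3 mm⁴.

I_yy ≈ 9.1769 × 10⁵ mm⁴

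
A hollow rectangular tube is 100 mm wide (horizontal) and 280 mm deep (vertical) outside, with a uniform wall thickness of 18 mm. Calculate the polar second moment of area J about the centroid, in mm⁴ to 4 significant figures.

J ≈ 1.235 × 10⁸ mm⁴

Split into non-overlapping primitives; take the origin at the lower-left of the bounding box.
Outer rectangle: 100 × 280, A = 28 000 mm², y = 140 mm, Ī = 182 933 333 mm⁴.
Inner void (subtracted): 64 × 244, A = 15 616 mm², y = 140 mm, Ī = 77 476 181 mm⁴.
By symmetry the centroid is at mid-height, ȳ = 140 mm.
All pieces are centred on the centroidal x-axis, so I = ΣĪ (holes subtracted) = 105 457 152 mm⁴.
Repeating about the centroidal y-axis gives I_y = 18 003 072 mm⁴.
Polar second moment: J = I_x + I_y = 123 460 224 mm⁴.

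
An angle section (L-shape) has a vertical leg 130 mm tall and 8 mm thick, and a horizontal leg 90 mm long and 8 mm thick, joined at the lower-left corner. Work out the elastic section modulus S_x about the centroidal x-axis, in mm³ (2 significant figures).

S_x ≈ 3.3 × 10⁴ mm³

Decompose the section into non-overlapping parts with the origin at the bottom-left of its bounding rectangle.
Vertical leg: 8 × 130, A = 1 040 mm², y = 65 mm, Ī = 1 464 667 mm⁴.
Horizontal leg (remainder): 82 × 8, A = 656 mm², y = 4 mm, Ī = 3 499 mm⁴.
Centroid: ȳ = ΣA·y / ΣA = 41.41 mm.
Transfer each piece to the centroidal x-axis using Ī + A·d² with d = y − 41.41:
  vertical leg: d = 23.59 mm → contributes +2 043 627 mm⁴
  horizontal leg (remainder): d = -37.41 mm → contributes +921 363 mm⁴
Total I = 2 964 990 mm⁴.
Extreme fibre distance c = 88.59 mm; S = I/c = 33 467 mm³.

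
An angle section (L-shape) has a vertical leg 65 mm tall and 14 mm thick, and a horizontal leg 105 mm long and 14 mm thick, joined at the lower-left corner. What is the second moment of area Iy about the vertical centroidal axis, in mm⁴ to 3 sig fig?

Iy ≈ 2.36 × 10⁶ mm⁴

Split into non-overlapping primitives; take the origin at the lower-left of the bounding box.
Vertical leg: 14 × 65, A = 910 mm², x = 7 mm, Ī = 14 863 mm⁴.
Horizontal leg (remainder): 91 × 14, A = 1 274 mm², x = 59.5 mm, Ī = 879 166 mm⁴.
Centroid: x̄ = ΣA·x / ΣA = 37.625 mm.
Transfer each piece to the vertical centroidal axis using Ī + A·d² with d = x − 37.625:
  vertical leg: d = -30.625 mm → contributes +868 344 mm⁴
  horizontal leg (remainder): d = 21.875 mm → contributes +1 488 795 mm⁴
Total I = 2 357 139 mm⁴.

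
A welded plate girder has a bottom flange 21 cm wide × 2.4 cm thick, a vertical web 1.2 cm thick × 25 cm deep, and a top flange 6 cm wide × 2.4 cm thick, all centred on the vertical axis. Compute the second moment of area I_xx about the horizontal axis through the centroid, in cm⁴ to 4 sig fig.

Decompose the section into non-overlapping parts with the origin at the bottom-left of its bounding rectangle.
Bottom plate: 21 × 2.4, A = 50.4 cm², y = 1.2 cm, Ī = 24.192 cm⁴.
Web plate: 1.2 × 25, A = 30 cm², y = 14.9 cm, Ī = 1562.5 cm⁴.
Top plate: 6 × 2.4, A = 14.4 cm², y = 28.6 cm, Ī = 6.912 cm⁴.
Centroid: ȳ = ΣA·y / ΣA = 9.69747 cm.
Transfer each piece to the horizontal axis through the centroid using Ī + A·d² with d = y − 9.69747:
  bottom plate: d = -8.49747 cm → contributes +3663.42 cm⁴
  web plate: d = 5.20253 cm → contributes +2374.49 cm⁴
  top plate: d = 18.9025 cm → contributes +5152.11 cm⁴
Total I = 11 190 cm⁴.

I_xx ≈ 1.119 × 10⁴ cm⁴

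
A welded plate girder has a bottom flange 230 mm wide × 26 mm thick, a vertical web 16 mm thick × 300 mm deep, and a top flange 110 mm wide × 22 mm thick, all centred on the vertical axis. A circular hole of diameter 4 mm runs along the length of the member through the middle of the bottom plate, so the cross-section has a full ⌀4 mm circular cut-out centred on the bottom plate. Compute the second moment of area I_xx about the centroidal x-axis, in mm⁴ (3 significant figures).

Split into non-overlapping primitives; take the origin at the lower-left of the bounding box.
Bottom plate: 230 × 26, A = 5 980 mm², y = 13 mm, Ī = 336 873 mm⁴.
Web plate: 16 × 300, A = 4 800 mm², y = 176 mm, Ī = 36 000 000 mm⁴.
Top plate: 110 × 22, A = 2 420 mm², y = 337 mm, Ī = 97 607 mm⁴.
Hole (subtracted): ⌀4, A = 12.566 mm², y = 13 mm, Ī = 12.566 mm⁴.
Centroid: ȳ = ΣA·y / ΣA = 131.79 mm.
Transfer each piece to the centroidal x-axis using Ī + A·d² with d = y − 131.79:
  bottom plate: d = -118.79 mm → contributes +84 715 085 mm⁴
  web plate: d = 44.214 mm → contributes +45 383 494 mm⁴
  top plate: d = 205.21 mm → contributes +102 010 736 mm⁴
  hole: d = -118.79 mm → contributes −177 325 mm⁴
Total I = 231 931 990 mm⁴.

I_xx ≈ 2.32 × 10⁸ mm⁴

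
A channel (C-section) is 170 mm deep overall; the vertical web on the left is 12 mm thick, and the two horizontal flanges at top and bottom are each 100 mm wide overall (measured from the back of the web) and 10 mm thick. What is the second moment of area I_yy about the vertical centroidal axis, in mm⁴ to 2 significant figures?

Break the section into simple shapes (no overlaps), measuring from the bottom-left corner of the bounding box.
Web: 12 × 170, A = 2 040 mm², x = 6 mm, Ī = 24 480 mm⁴.
Top flange (beyond web): 88 × 10, A = 880 mm², x = 56 mm, Ī = 567 893 mm⁴.
Bottom flange (beyond web): 88 × 10, A = 880 mm², x = 56 mm, Ī = 567 893 mm⁴.
Centroid: x̄ = ΣA·x / ΣA = 29.16 mm.
Transfer each piece to the vertical centroidal axis using Ī + A·d² with d = x − 29.16:
  web: d = -23.16 mm → contributes +1 118 508 mm⁴
  top flange (beyond web): d = 26.84 mm → contributes +1 201 932 mm⁴
  bottom flange (beyond web): d = 26.84 mm → contributes +1 201 932 mm⁴
Total I = 3 522 372 mm⁴.

I_yy ≈ 3.5 × 10⁶ mm⁴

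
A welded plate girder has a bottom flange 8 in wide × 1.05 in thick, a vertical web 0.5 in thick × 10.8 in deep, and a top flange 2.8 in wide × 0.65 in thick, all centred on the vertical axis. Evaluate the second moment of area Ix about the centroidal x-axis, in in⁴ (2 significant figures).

Ix ≈ 310 in⁴

Treat the section as a set of non-overlapping primitives; coordinates are from the bounding-box lower-left.
Bottom plate: 8 × 1.05, A = 8.4 in², y = 0.525 in, Ī = 0.7718 in⁴.
Web plate: 0.5 × 10.8, A = 5.4 in², y = 6.45 in, Ī = 52.49 in⁴.
Top plate: 2.8 × 0.65, A = 1.82 in², y = 12.18 in, Ī = 0.06408 in⁴.
Centroid: ȳ = ΣA·y / ΣA = 3.931 in.
Transfer each piece to the centroidal x-axis using Ī + A·d² with d = y − 3.931:
  bottom plate: d = -3.406 in → contributes +98.21 in⁴
  web plate: d = 2.519 in → contributes +86.76 in⁴
  top plate: d = 8.244 in → contributes +123.8 in⁴
Total I = 308.7 in⁴.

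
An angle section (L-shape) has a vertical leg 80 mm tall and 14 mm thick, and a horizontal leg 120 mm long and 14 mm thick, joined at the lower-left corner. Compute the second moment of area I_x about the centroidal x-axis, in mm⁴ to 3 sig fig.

Break the section into simple shapes (no overlaps), measuring from the bottom-left corner of the bounding box.
Vertical leg: 14 × 80, A = 1 120 mm², y = 40 mm, Ī = 597 333 mm⁴.
Horizontal leg (remainder): 106 × 14, A = 1 484 mm², y = 7 mm, Ī = 24 239 mm⁴.
Centroid: ȳ = ΣA·y / ΣA = 21.194 mm.
Transfer each piece to the centroidal x-axis using Ī + A·d² with d = y − 21.194:
  vertical leg: d = 18.806 mm → contributes +993 458 mm⁴
  horizontal leg (remainder): d = -14.194 mm → contributes +323 201 mm⁴
Total I = 1 316 658 mm⁴.

I_x ≈ 1.32 × 10⁶ mm⁴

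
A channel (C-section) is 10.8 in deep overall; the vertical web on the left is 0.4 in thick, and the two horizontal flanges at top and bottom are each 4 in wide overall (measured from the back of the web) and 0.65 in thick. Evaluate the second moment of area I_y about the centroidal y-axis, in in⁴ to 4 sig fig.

I_y ≈ 14.10 in⁴

Split into non-overlapping primitives; take the origin at the lower-left of the bounding box.
Web: 0.4 × 10.8, A = 4.32 in², x = 0.2 in, Ī = 0.0576 in⁴.
Top flange (beyond web): 3.6 × 0.65, A = 2.34 in², x = 2.2 in, Ī = 2.5272 in⁴.
Bottom flange (beyond web): 3.6 × 0.65, A = 2.34 in², x = 2.2 in, Ī = 2.5272 in⁴.
Centroid: x̄ = ΣA·x / ΣA = 1.24 in.
Transfer each piece to the centroidal y-axis using Ī + A·d² with d = x − 1.24:
  web: d = -1.04 in → contributes +4.73011 in⁴
  top flange (beyond web): d = 0.96 in → contributes +4.68374 in⁴
  bottom flange (beyond web): d = 0.96 in → contributes +4.68374 in⁴
Total I = 14.0976 in⁴.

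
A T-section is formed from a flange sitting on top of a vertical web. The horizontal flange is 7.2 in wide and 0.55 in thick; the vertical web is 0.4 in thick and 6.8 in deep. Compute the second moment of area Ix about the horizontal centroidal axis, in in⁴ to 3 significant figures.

Split into non-overlapping primitives; take the origin at the lower-left of the bounding box.
Flange: 7.2 × 0.55, A = 3.96 in², y = 7.075 in, Ī = 0.099825 in⁴.
Web: 0.4 × 6.8, A = 2.72 in², y = 3.4 in, Ī = 10.481 in⁴.
Centroid: ȳ = ΣA·y / ΣA = 5.5786 in.
Transfer each piece to the horizontal centroidal axis using Ī + A·d² with d = y − 5.5786:
  flange: d = 1.4964 in → contributes +8.9672 in⁴
  web: d = -2.1786 in → contributes +23.391 in⁴
Total I = 32.358 in⁴.

Ix ≈ 32.4 in⁴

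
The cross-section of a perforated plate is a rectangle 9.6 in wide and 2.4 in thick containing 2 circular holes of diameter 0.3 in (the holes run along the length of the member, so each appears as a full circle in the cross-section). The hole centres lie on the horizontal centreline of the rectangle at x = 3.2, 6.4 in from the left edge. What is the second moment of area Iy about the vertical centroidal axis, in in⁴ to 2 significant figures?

Iy ≈ 180 in⁴

Split into non-overlapping primitives; take the origin at the lower-left of the bounding box.
Plate: 9.6 × 2.4, A = 23.04 in², x = 4.8 in, Ī = 176.9 in⁴.
Hole 1 (subtracted): ⌀0.3, A = 0.07069 in², x = 3.2 in, Ī = 0.0003976 in⁴.
Hole 2 (subtracted): ⌀0.3, A = 0.07069 in², x = 6.4 in, Ī = 0.0003976 in⁴.
By symmetry the centroid is at mid-width, x̄ = 4.8 in.
Transfer each piece to the vertical centroidal axis using Ī + A·d² with d = x − 4.8:
  plate: d = 0 in → contributes +176.9 in⁴
  hole 1: d = -1.6 in → contributes −0.1814 in⁴
  hole 2: d = 1.6 in → contributes −0.1814 in⁴
Total I = 176.6 in⁴.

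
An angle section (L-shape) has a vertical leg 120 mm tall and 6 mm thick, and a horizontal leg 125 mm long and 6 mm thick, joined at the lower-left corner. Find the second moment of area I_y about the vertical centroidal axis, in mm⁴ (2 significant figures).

Treat the section as a set of non-overlapping primitives; coordinates are from the bounding-box lower-left.
Vertical leg: 6 × 120, A = 720 mm², x = 3 mm, Ī = 2 160 mm⁴.
Horizontal leg (remainder): 119 × 6, A = 714 mm², x = 65.5 mm, Ī = 842 580 mm⁴.
Centroid: x̄ = ΣA·x / ΣA = 34.12 mm.
Transfer each piece to the vertical centroidal axis using Ī + A·d² with d = x − 34.12:
  vertical leg: d = -31.12 mm → contributes +699 413 mm⁴
  horizontal leg (remainder): d = 31.38 mm → contributes +1 545 692 mm⁴
Total I = 2 245 106 mm⁴.

I_y ≈ 2.2 × 10⁶ mm⁴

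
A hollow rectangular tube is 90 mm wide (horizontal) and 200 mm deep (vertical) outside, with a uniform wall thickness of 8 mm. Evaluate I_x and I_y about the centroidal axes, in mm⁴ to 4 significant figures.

I_x ≈ 2.158 × 10⁷ mm⁴, I_y ≈ 5.937 × 10⁶ mm⁴

Treat the section as a set of non-overlapping primitives; coordinates are from the bounding-box lower-left.
Outer rectangle: 90 × 200, A = 18 000 mm², y = 100 mm, Ī = 60 000 000 mm⁴.
Inner void (subtracted): 74 × 184, A = 13 616 mm², y = 100 mm, Ī = 38 415 275 mm⁴.
By symmetry the centroid is at mid-height, ȳ = 100 mm.
All pieces are centred on the centroidal x-axis, so I = ΣĪ (holes subtracted) = 21 584 725 mm⁴.
Repeating about the centroidal y-axis gives I_y = 5 936 565 mm⁴.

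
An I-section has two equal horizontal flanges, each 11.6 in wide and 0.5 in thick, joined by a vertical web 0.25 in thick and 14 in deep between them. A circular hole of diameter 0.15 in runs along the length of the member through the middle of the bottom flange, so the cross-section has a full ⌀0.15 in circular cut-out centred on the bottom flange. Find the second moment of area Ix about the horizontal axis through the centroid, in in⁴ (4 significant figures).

Ix ≈ 666.2 in⁴

Break the section into simple shapes (no overlaps), measuring from the bottom-left corner of the bounding box.
Bottom flange: 11.6 × 0.5, A = 5.8 in², y = 0.25 in, Ī = 0.120833 in⁴.
Web: 0.25 × 14, A = 3.5 in², y = 7.5 in, Ī = 57.1667 in⁴.
Top flange: 11.6 × 0.5, A = 5.8 in², y = 14.75 in, Ī = 0.120833 in⁴.
Hole (subtracted): ⌀0.15, A = 0.0176715 in², y = 0.25 in, Ī = 0.0000248505 in⁴.
Centroid: ȳ = ΣA·y / ΣA = 7.50849 in.
Transfer each piece to the horizontal axis through the centroid using Ī + A·d² with d = y − 7.50849:
  bottom flange: d = -7.25849 in → contributes +305.698 in⁴
  web: d = -0.00849458 in → contributes +57.1669 in⁴
  top flange: d = 7.24151 in → contributes +304.269 in⁴
  hole: d = -7.25849 in → contributes −0.931059 in⁴
Total I = 666.203 in⁴.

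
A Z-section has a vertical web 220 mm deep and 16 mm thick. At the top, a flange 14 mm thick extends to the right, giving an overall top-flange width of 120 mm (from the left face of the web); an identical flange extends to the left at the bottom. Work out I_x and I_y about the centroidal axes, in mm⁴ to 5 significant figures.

I_x ≈ 4.5138 × 10⁷ mm⁴, I_y ≈ 1.3183 × 10⁷ mm⁴

Decompose the section into non-overlapping parts with the origin at the bottom-left of its bounding rectangle.
Web: 16 × 220, A = 3 520 mm², y = 110 mm, Ī = 14 197 333 mm⁴.
Top flange (beyond web): 104 × 14, A = 1 456 mm², y = 213 mm, Ī = 23781.33 mm⁴.
Bottom flange (beyond web): 104 × 14, A = 1 456 mm², y = 7 mm, Ī = 23781.33 mm⁴.
Centroid: ȳ = ΣA·y / ΣA = 110 mm.
Transfer each piece to the centroidal x-axis using Ī + A·d² with d = y − 110:
  web: d = 0 mm → contributes +14 197 333 mm⁴
  top flange (beyond web): d = 103 mm → contributes +15 470 485 mm⁴
  bottom flange (beyond web): d = -103 mm → contributes +15 470 485 mm⁴
Total I = 45 138 304 mm⁴.
For the y-axis: x̄ = 112 mm.
Repeating about the centroidal y-axis gives I_y = 13 182 976 mm⁴.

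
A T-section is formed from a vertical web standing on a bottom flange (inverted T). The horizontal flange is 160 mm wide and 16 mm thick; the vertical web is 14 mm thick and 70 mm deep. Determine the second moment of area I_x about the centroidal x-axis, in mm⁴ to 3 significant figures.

I_x ≈ 1.77 × 10⁶ mm⁴

Decompose the section into non-overlapping parts with the origin at the bottom-left of its bounding rectangle.
Flange: 160 × 16, A = 2 560 mm², y = 8 mm, Ī = 54 613 mm⁴.
Web: 14 × 70, A = 980 mm², y = 51 mm, Ī = 400 167 mm⁴.
Centroid: ȳ = ΣA·y / ΣA = 19.904 mm.
Transfer each piece to the centroidal x-axis using Ī + A·d² with d = y − 19.904:
  flange: d = -11.904 mm → contributes +417 376 mm⁴
  web: d = 31.096 mm → contributes +1 347 791 mm⁴
Total I = 1 765 167 mm⁴.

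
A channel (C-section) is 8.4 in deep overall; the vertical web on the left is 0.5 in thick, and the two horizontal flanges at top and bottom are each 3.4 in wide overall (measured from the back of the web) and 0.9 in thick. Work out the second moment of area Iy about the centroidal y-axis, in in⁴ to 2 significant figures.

Split into non-overlapping primitives; take the origin at the lower-left of the bounding box.
Web: 0.5 × 8.4, A = 4.2 in², x = 0.25 in, Ī = 0.0875 in⁴.
Top flange (beyond web): 2.9 × 0.9, A = 2.61 in², x = 1.95 in, Ī = 1.829 in⁴.
Bottom flange (beyond web): 2.9 × 0.9, A = 2.61 in², x = 1.95 in, Ī = 1.829 in⁴.
Centroid: x̄ = ΣA·x / ΣA = 1.192 in.
Transfer each piece to the centroidal y-axis using Ī + A·d² with d = x − 1.192:
  web: d = -0.942 in → contributes +3.815 in⁴
  top flange (beyond web): d = 0.758 in → contributes +3.329 in⁴
  bottom flange (beyond web): d = 0.758 in → contributes +3.329 in⁴
Total I = 10.47 in⁴.

Iy ≈ 10 in⁴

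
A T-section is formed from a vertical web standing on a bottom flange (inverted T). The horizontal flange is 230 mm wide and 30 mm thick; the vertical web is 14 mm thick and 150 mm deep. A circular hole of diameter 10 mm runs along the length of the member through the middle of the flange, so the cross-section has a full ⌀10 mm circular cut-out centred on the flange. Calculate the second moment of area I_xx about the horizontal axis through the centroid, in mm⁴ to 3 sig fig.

Decompose the section into non-overlapping parts with the origin at the bottom-left of its bounding rectangle.
Flange: 230 × 30, A = 6 900 mm², y = 15 mm, Ī = 517 500 mm⁴.
Web: 14 × 150, A = 2 100 mm², y = 105 mm, Ī = 3 937 500 mm⁴.
Hole (subtracted): ⌀10, A = 78.54 mm², y = 15 mm, Ī = 490.87 mm⁴.
Centroid: ȳ = ΣA·y / ΣA = 36.185 mm.
Transfer each piece to the horizontal axis through the centroid using Ī + A·d² with d = y − 36.185:
  flange: d = -21.185 mm → contributes +3 614 212 mm⁴
  web: d = 68.815 mm → contributes +13 882 096 mm⁴
  hole: d = -21.185 mm → contributes −35 739 mm⁴
Total I = 17 460 568 mm⁴.

I_xx ≈ 1.75 × 10⁷ mm⁴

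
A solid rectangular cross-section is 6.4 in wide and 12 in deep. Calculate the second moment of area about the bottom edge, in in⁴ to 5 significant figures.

I_base ≈ 3686.4 in⁴

The section: 6.4 × 12, A = 76.8 in², y = 6 in, Ī = 921.6 in⁴.
Transfer it to the base of the section using Ī + A·d² with d = y − 0:
  the section: d = 6 in → contributes +3686.4 in⁴
Total I = 3686.4 in⁴.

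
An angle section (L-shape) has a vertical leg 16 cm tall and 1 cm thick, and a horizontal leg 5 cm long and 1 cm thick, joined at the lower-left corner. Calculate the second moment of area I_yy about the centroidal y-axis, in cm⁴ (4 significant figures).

I_yy ≈ 26.67 cm⁴

Break the section into simple shapes (no overlaps), measuring from the bottom-left corner of the bounding box.
Vertical leg: 1 × 16, A = 16 cm², x = 0.5 cm, Ī = 1.33333 cm⁴.
Horizontal leg (remainder): 4 × 1, A = 4 cm², x = 3 cm, Ī = 5.33333 cm⁴.
Centroid: x̄ = ΣA·x / ΣA = 1 cm.
Transfer each piece to the centroidal y-axis using Ī + A·d² with d = x − 1:
  vertical leg: d = -0.5 cm → contributes +5.33333 cm⁴
  horizontal leg (remainder): d = 2 cm → contributes +21.3333 cm⁴
Total I = 26.6667 cm⁴.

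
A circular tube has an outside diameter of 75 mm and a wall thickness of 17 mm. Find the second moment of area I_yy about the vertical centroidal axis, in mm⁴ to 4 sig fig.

I_yy ≈ 1.414 × 10⁶ mm⁴

Break the section into simple shapes (no overlaps), measuring from the bottom-left corner of the bounding box.
Outer circle: ⌀75, A = 4417.86 mm², x = 37.5 mm, Ī = 1 553 156 mm⁴.
Bore (subtracted): ⌀41, A = 1320.25 mm², x = 37.5 mm, Ī = 138 709 mm⁴.
By symmetry the centroid is at mid-width, x̄ = 37.5 mm.
All pieces are centred on the vertical centroidal axis, so I = ΣĪ (holes subtracted) = 1 414 446 mm⁴.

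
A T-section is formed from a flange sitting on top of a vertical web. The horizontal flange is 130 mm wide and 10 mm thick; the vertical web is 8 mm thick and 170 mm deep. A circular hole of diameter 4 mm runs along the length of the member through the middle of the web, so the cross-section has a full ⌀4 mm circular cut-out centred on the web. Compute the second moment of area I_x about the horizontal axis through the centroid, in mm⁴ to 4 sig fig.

Split into non-overlapping primitives; take the origin at the lower-left of the bounding box.
Flange: 130 × 10, A = 1 300 mm², y = 175 mm, Ī = 10833.3 mm⁴.
Web: 8 × 170, A = 1 360 mm², y = 85 mm, Ī = 3 275 333 mm⁴.
Hole (subtracted): ⌀4, A = 12.5664 mm², y = 85 mm, Ī = 12.5664 mm⁴.
Centroid: ȳ = ΣA·y / ΣA = 129.194 mm.
Transfer each piece to the horizontal axis through the centroid using Ī + A·d² with d = y − 129.194:
  flange: d = 45.8063 mm → contributes +2 738 511 mm⁴
  web: d = -44.1937 mm → contributes +5 931 531 mm⁴
  hole: d = -44.1937 mm → contributes −24555.8 mm⁴
Total I = 8 645 486 mm⁴.

I_x ≈ 8.645 × 10⁶ mm⁴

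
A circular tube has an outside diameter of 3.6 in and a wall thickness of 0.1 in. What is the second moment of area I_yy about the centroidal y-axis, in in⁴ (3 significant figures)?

I_yy ≈ 1.69 in⁴

Decompose the section into non-overlapping parts with the origin at the bottom-left of its bounding rectangle.
Outer circle: ⌀3.6, A = 10.179 in², x = 1.8 in, Ī = 8.2448 in⁴.
Bore (subtracted): ⌀3.4, A = 9.0792 in², x = 1.8 in, Ī = 6.5597 in⁴.
By symmetry the centroid is at mid-width, x̄ = 1.8 in.
All pieces are centred on the centroidal y-axis, so I = ΣĪ (holes subtracted) = 1.6851 in⁴.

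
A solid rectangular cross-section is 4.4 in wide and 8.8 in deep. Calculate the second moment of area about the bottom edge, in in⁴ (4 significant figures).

The section: 4.4 × 8.8, A = 38.72 in², y = 4.4 in, Ī = 249.873 in⁴.
Transfer it to the base of the section using Ī + A·d² with d = y − 0:
  the section: d = 4.4 in → contributes +999.492 in⁴
Total I = 999.492 in⁴.

I_base ≈ 999.5 in⁴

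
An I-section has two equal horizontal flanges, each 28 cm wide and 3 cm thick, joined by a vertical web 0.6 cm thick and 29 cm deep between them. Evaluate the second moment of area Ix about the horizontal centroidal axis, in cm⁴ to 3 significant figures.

Ix ≈ 4.44 × 10⁴ cm⁴

Decompose the section into non-overlapping parts with the origin at the bottom-left of its bounding rectangle.
Bottom flange: 28 × 3, A = 84 cm², y = 1.5 cm, Ī = 63 cm⁴.
Web: 0.6 × 29, A = 17.4 cm², y = 17.5 cm, Ī = 1219.5 cm⁴.
Top flange: 28 × 3, A = 84 cm², y = 33.5 cm, Ī = 63 cm⁴.
By symmetry the centroid is at mid-height, ȳ = 17.5 cm.
Transfer each piece to the horizontal centroidal axis using Ī + A·d² with d = y − 17.5:
  bottom flange: d = -16 cm → contributes +21 567 cm⁴
  web: d = 0 cm → contributes +1219.5 cm⁴
  top flange: d = 16 cm → contributes +21 567 cm⁴
Total I = 44 353 cm⁴.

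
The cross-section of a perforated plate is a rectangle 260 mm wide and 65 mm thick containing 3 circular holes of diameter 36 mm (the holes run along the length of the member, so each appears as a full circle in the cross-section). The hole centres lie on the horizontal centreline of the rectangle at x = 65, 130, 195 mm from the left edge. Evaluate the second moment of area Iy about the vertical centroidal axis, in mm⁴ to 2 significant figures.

Iy ≈ 8.6 × 10⁷ mm⁴

Split into non-overlapping primitives; take the origin at the lower-left of the bounding box.
Plate: 260 × 65, A = 16 900 mm², x = 130 mm, Ī = 95 203 333 mm⁴.
Hole 1 (subtracted): ⌀36, A = 1 018 mm², x = 65 mm, Ī = 82 448 mm⁴.
Hole 2 (subtracted): ⌀36, A = 1 018 mm², x = 130 mm, Ī = 82 448 mm⁴.
Hole 3 (subtracted): ⌀36, A = 1 018 mm², x = 195 mm, Ī = 82 448 mm⁴.
By symmetry the centroid is at mid-width, x̄ = 130 mm.
Transfer each piece to the vertical centroidal axis using Ī + A·d² with d = x − 130:
  plate: d = 0 mm → contributes +95 203 333 mm⁴
  hole 1: d = -65 mm → contributes −4 382 974 mm⁴
  hole 2: d = 0 mm → contributes −82 448 mm⁴
  hole 3: d = 65 mm → contributes −4 382 974 mm⁴
Total I = 86 354 937 mm⁴.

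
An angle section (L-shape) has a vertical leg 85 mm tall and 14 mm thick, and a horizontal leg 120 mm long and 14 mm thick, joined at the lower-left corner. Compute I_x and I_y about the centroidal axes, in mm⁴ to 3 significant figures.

I_x ≈ 1.57 × 10⁶ mm⁴, I_y ≈ 3.79 × 10⁶ mm⁴

Treat the section as a set of non-overlapping primitives; coordinates are from the bounding-box lower-left.
Vertical leg: 14 × 85, A = 1 190 mm², y = 42.5 mm, Ī = 716 479 mm⁴.
Horizontal leg (remainder): 106 × 14, A = 1 484 mm², y = 7 mm, Ī = 24 239 mm⁴.
Centroid: ȳ = ΣA·y / ΣA = 22.798 mm.
Transfer each piece to the centroidal x-axis using Ī + A·d² with d = y − 22.798:
  vertical leg: d = 19.702 mm → contributes +1 178 380 mm⁴
  horizontal leg (remainder): d = -15.798 mm → contributes +394 631 mm⁴
Total I = 1 573 011 mm⁴.
For the y-axis: x̄ = 40.298 mm.
Repeating about the centroidal y-axis gives I_y = 3 786 463 mm⁴.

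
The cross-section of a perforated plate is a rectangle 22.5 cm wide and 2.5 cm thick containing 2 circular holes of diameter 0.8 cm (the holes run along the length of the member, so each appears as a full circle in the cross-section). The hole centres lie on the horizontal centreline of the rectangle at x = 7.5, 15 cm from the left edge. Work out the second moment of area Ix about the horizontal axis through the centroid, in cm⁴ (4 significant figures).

Ix ≈ 29.26 cm⁴

Treat the section as a set of non-overlapping primitives; coordinates are from the bounding-box lower-left.
Plate: 22.5 × 2.5, A = 56.25 cm², y = 1.25 cm, Ī = 29.2969 cm⁴.
Hole 1 (subtracted): ⌀0.8, A = 0.502655 cm², y = 1.25 cm, Ī = 0.0201062 cm⁴.
Hole 2 (subtracted): ⌀0.8, A = 0.502655 cm², y = 1.25 cm, Ī = 0.0201062 cm⁴.
By symmetry the centroid is at mid-height, ȳ = 1.25 cm.
All pieces are centred on the horizontal axis through the centroid, so I = ΣĪ (holes subtracted) = 29.2567 cm⁴.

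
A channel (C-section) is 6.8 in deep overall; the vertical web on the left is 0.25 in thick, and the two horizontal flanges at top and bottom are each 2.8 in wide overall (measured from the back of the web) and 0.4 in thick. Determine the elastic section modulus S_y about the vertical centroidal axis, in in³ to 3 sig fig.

Split into non-overlapping primitives; take the origin at the lower-left of the bounding box.
Web: 0.25 × 6.8, A = 1.7 in², x = 0.125 in, Ī = 0.0088542 in⁴.
Top flange (beyond web): 2.55 × 0.4, A = 1.02 in², x = 1.525 in, Ī = 0.55271 in⁴.
Bottom flange (beyond web): 2.55 × 0.4, A = 1.02 in², x = 1.525 in, Ī = 0.55271 in⁴.
Centroid: x̄ = ΣA·x / ΣA = 0.88864 in.
Transfer each piece to the vertical centroidal axis using Ī + A·d² with d = x − 0.88864:
  web: d = -0.76364 in → contributes +1.0002 in⁴
  top flange (beyond web): d = 0.63636 in → contributes +0.96577 in⁴
  bottom flange (beyond web): d = 0.63636 in → contributes +0.96577 in⁴
Total I = 2.9317 in⁴.
Extreme fibre distance c = 1.9114 in; S = I/c = 1.5338 in³.

S_y ≈ 1.53 in³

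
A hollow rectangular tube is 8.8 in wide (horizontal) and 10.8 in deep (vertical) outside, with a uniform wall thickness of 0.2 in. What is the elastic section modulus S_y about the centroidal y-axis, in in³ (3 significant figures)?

S_y ≈ 22.6 in³

Treat the section as a set of non-overlapping primitives; coordinates are from the bounding-box lower-left.
Outer rectangle: 8.8 × 10.8, A = 95.04 in², x = 4.4 in, Ī = 613.32 in⁴.
Inner void (subtracted): 8.4 × 10.4, A = 87.36 in², x = 4.4 in, Ī = 513.68 in⁴.
By symmetry the centroid is at mid-width, x̄ = 4.4 in.
All pieces are centred on the centroidal y-axis, so I = ΣĪ (holes subtracted) = 99.648 in⁴.
Extreme fibre distance c = 4.4 in; S = I/c = 22.647 in³.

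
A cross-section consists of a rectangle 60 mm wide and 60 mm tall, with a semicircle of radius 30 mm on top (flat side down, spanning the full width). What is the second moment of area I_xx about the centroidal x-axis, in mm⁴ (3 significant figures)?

I_xx ≈ 3.02 × 10⁶ mm⁴

Treat the section as a set of non-overlapping primitives; coordinates are from the bounding-box lower-left.
Rectangular body: 60 × 60, A = 3 600 mm², y = 30 mm, Ī = 1 080 000 mm⁴.
Semicircular cap: semicircle r = 30, A = 1413.7 mm², y = 72.732 mm, Ī = 88 903 mm⁴.
Centroid: ȳ = ΣA·y / ΣA = 42.049 mm.
Transfer each piece to the centroidal x-axis using Ī + A·d² with d = y − 42.049:
  rectangular body: d = -12.049 mm → contributes +1 602 663 mm⁴
  semicircular cap: d = 30.683 mm → contributes +1 419 855 mm⁴
Total I = 3 022 518 mm⁴.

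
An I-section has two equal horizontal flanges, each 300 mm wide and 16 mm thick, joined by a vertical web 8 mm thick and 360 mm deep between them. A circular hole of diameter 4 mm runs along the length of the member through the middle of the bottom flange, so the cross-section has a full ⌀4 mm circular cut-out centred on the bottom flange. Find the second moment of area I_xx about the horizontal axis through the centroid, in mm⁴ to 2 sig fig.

Treat the section as a set of non-overlapping primitives; coordinates are from the bounding-box lower-left.
Bottom flange: 300 × 16, A = 4 800 mm², y = 8 mm, Ī = 102 400 mm⁴.
Web: 8 × 360, A = 2 880 mm², y = 196 mm, Ī = 31 104 000 mm⁴.
Top flange: 300 × 16, A = 4 800 mm², y = 384 mm, Ī = 102 400 mm⁴.
Hole (subtracted): ⌀4, A = 12.57 mm², y = 8 mm, Ī = 12.57 mm⁴.
Centroid: ȳ = ΣA·y / ΣA = 196.2 mm.
Transfer each piece to the horizontal axis through the centroid using Ī + A·d² with d = y − 196.2:
  bottom flange: d = -188.2 mm → contributes +170 095 767 mm⁴
  web: d = -0.1895 mm → contributes +31 104 103 mm⁴
  top flange: d = 187.8 mm → contributes +169 411 777 mm⁴
  hole: d = -188.2 mm → contributes −445 054 mm⁴
Total I = 370 166 594 mm⁴.

I_xx ≈ 3.7 × 10⁸ mm⁴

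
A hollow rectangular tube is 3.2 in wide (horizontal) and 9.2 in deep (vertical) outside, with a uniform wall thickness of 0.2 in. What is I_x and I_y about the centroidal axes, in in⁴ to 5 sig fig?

Treat the section as a set of non-overlapping primitives; coordinates are from the bounding-box lower-left.
Outer rectangle: 3.2 × 9.2, A = 29.44 in², y = 4.6 in, Ī = 207.6501 in⁴.
Inner void (subtracted): 2.8 × 8.8, A = 24.64 in², y = 4.6 in, Ī = 159.0101 in⁴.
By symmetry the centroid is at mid-height, ȳ = 4.6 in.
All pieces are centred on the centroidal x-axis, so I = ΣĪ (holes subtracted) = 48.64 in⁴.
Repeating about the centroidal y-axis gives I_y = 9.024 in⁴.

I_x ≈ 48.640 in⁴, I_y ≈ 9.0240 in⁴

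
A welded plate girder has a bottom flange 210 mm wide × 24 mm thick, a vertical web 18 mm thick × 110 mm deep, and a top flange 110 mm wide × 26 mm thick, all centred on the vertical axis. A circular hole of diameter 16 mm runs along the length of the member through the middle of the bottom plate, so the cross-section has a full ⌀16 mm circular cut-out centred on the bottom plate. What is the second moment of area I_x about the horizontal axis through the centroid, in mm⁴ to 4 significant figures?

I_x ≈ 3.560 × 10⁷ mm⁴

Break the section into simple shapes (no overlaps), measuring from the bottom-left corner of the bounding box.
Bottom plate: 210 × 24, A = 5 040 mm², y = 12 mm, Ī = 241 920 mm⁴.
Web plate: 18 × 110, A = 1 980 mm², y = 79 mm, Ī = 1 996 500 mm⁴.
Top plate: 110 × 26, A = 2 860 mm², y = 147 mm, Ī = 161 113 mm⁴.
Hole (subtracted): ⌀16, A = 201.062 mm², y = 12 mm, Ī = 3216.99 mm⁴.
Centroid: ȳ = ΣA·y / ΣA = 65.5968 mm.
Transfer each piece to the horizontal axis through the centroid using Ī + A·d² with d = y − 65.5968:
  bottom plate: d = -53.5968 mm → contributes +14 719 904 mm⁴
  web plate: d = 13.4032 mm → contributes +2 352 199 mm⁴
  top plate: d = 81.4032 mm → contributes +19 112 854 mm⁴
  hole: d = -53.5968 mm → contributes −580 791 mm⁴
Total I = 35 604 166 mm⁴.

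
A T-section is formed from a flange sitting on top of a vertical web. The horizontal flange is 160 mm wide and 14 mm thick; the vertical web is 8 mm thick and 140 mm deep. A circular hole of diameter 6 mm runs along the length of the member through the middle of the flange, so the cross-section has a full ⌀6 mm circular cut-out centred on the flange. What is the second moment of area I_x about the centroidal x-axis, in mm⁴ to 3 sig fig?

Decompose the section into non-overlapping parts with the origin at the bottom-left of its bounding rectangle.
Flange: 160 × 14, A = 2 240 mm², y = 147 mm, Ī = 36 587 mm⁴.
Web: 8 × 140, A = 1 120 mm², y = 70 mm, Ī = 1 829 333 mm⁴.
Hole (subtracted): ⌀6, A = 28.274 mm², y = 147 mm, Ī = 63.617 mm⁴.
Centroid: ȳ = ΣA·y / ΣA = 121.12 mm.
Transfer each piece to the centroidal x-axis using Ī + A·d² with d = y − 121.12:
  flange: d = 25.884 mm → contributes +1 537 401 mm⁴
  web: d = -51.116 mm → contributes +4 755 665 mm⁴
  hole: d = 25.884 mm → contributes −19 008 mm⁴
Total I = 6 274 058 mm⁴.

I_x ≈ 6.27 × 10⁶ mm⁴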